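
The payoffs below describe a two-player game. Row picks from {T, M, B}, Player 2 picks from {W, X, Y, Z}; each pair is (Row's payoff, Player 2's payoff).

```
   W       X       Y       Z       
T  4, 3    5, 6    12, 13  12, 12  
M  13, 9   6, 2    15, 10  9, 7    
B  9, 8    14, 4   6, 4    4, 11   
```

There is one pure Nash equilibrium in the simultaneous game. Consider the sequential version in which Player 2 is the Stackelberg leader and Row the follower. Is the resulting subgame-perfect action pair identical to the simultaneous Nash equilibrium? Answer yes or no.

Row best-responds to each possible Player 2 move:
- W → Row plays M (best of 4, 13, 9); Player 2 gets 9.
- X → Row plays B (best of 5, 6, 14); Player 2 gets 4.
- Y → Row plays M (best of 12, 15, 6); Player 2 gets 10.
- Z → Row plays T (best of 12, 9, 4); Player 2 gets 12.
Player 2's induced payoffs are 9, 4, 10, 12, so Player 2 commits to Z. Subgame-perfect outcome: (T, Z) with payoffs (12, 12).
Now find the simultaneous Nash equilibrium.
Row's best replies: W→M; X→B; Y→M; Z→T.
Player 2's best replies: T→Y; M→Y; B→Z.
The unique mutual best reply is (M, Y), giving (15, 10).
Sequential outcome (T, Z) differs from the Nash profile (M, Y).

no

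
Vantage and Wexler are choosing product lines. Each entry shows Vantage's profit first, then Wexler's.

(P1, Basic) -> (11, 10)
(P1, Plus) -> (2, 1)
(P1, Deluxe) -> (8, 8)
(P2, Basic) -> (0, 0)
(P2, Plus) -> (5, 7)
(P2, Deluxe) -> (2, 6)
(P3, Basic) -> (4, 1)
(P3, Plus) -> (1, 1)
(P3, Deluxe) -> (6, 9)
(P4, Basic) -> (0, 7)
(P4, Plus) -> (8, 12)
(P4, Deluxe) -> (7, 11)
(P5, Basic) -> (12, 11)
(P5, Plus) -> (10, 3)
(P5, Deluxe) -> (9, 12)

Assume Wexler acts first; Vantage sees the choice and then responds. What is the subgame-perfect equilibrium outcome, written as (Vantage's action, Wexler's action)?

(P5, Deluxe)

Vantage best-responds to each possible Wexler move:
- Basic: Vantage compares 11, 0, 4, 0, 12 and picks P5; Wexler would get 11.
- Plus: Vantage compares 2, 5, 1, 8, 10 and picks P5; Wexler would get 3.
- Deluxe: Vantage compares 8, 2, 6, 7, 9 and picks P5; Wexler would get 12.
Maximizing over 11, 3, 12, Wexler chooses Deluxe. Subgame-perfect outcome: (P5, Deluxe) with payoffs (9, 12).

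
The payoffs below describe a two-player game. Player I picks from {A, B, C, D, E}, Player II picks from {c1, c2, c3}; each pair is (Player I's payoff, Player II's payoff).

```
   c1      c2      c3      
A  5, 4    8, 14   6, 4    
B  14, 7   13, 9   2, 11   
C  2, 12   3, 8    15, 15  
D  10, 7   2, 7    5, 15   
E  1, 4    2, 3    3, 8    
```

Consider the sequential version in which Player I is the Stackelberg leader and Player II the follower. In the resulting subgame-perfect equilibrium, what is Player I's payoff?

15

Player II best-responds to each possible Player I move:
- A: BR = c2, leader payoff 8.
- B: BR = c3, leader payoff 2.
- C: BR = c3, leader payoff 15.
- D: BR = c3, leader payoff 5.
- E: BR = c3, leader payoff 3.
Maximizing over 8, 2, 15, 5, 3, Player I chooses C. Subgame-perfect outcome: (C, c3) with payoffs (15, 15).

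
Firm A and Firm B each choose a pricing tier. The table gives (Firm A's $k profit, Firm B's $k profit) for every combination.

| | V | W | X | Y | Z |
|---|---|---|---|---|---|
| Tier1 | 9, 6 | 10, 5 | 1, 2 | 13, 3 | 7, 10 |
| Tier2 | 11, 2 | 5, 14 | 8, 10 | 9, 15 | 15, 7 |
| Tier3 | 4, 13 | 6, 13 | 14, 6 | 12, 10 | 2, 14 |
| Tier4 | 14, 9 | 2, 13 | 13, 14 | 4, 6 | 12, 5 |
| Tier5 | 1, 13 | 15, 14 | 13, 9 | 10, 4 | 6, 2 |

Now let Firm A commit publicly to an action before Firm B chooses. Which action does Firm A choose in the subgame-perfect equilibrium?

Tier5

Solve by backward induction (Firm A leads).
- Tier1 → Firm B plays Z (best of 6, 5, 2, 3, 10); Firm A gets 7.
- Tier2 → Firm B plays Y (best of 2, 14, 10, 15, 7); Firm A gets 9.
- Tier3 → Firm B plays Z (best of 13, 13, 6, 10, 14); Firm A gets 2.
- Tier4 → Firm B plays X (best of 9, 13, 14, 6, 5); Firm A gets 13.
- Tier5 → Firm B plays W (best of 13, 14, 9, 4, 2); Firm A gets 15.
Firm A's induced payoffs are 7, 9, 2, 13, 15, so Firm A commits to Tier5. Subgame-perfect outcome: (Tier5, W) with payoffs (15, 14).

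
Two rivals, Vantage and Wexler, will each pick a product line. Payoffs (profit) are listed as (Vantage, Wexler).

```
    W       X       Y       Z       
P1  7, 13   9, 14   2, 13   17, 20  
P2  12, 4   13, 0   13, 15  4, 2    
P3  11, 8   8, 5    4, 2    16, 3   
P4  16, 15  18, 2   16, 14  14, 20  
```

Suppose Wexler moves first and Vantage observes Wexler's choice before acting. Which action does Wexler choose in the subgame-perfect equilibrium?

Vantage best-responds to each possible Wexler move:
- W → Vantage plays P4 (best of 7, 12, 11, 16); Wexler gets 15.
- X → Vantage plays P4 (best of 9, 13, 8, 18); Wexler gets 2.
- Y → Vantage plays P4 (best of 2, 13, 4, 16); Wexler gets 14.
- Z → Vantage plays P1 (best of 17, 4, 16, 14); Wexler gets 20.
Wexler's induced payoffs are 15, 2, 14, 20, so Wexler commits to Z. Subgame-perfect outcome: (P1, Z) with payoffs (17, 20).

Z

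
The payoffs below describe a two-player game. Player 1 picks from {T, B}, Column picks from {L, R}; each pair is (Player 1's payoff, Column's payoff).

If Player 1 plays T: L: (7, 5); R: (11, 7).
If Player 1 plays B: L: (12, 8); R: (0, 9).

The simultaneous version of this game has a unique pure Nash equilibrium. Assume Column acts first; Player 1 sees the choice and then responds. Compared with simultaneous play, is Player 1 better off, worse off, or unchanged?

better off

Backward induction with Column moving first.
- L: BR = B, leader payoff 8.
- R: BR = T, leader payoff 7.
Column's induced payoffs are 8, 7, so Column commits to L. Subgame-perfect outcome: (B, L) with payoffs (12, 8).
Under simultaneous play:
Player 1's best replies: L→B; R→T.
Column's best replies: T→R; B→R.
The unique mutual best reply is (T, R), giving (11, 7).
Player 1 earns 12 sequentially versus 11 at the Nash outcome: better off.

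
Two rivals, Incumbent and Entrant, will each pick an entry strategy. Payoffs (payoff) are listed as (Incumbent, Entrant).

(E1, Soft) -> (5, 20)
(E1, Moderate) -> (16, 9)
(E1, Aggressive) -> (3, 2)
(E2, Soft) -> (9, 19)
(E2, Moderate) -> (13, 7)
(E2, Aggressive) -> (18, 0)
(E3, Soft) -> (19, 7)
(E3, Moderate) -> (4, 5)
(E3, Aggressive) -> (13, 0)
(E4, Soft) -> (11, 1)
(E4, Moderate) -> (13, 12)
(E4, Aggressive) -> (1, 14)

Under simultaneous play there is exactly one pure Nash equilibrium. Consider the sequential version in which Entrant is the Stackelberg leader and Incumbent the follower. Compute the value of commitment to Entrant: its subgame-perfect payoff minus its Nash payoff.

Solve by backward induction (Entrant leads).
- Soft → Incumbent plays E3 (best of 5, 9, 19, 11); Entrant gets 7.
- Moderate → Incumbent plays E1 (best of 16, 13, 4, 13); Entrant gets 9.
- Aggressive → Incumbent plays E2 (best of 3, 18, 13, 1); Entrant gets 0.
Maximizing over 7, 9, 0, Entrant chooses Moderate. Subgame-perfect outcome: (E1, Moderate) with payoffs (16, 9).
Now find the simultaneous Nash equilibrium.
Incumbent's best replies: Soft→E3; Moderate→E1; Aggressive→E2.
Entrant's best replies: E1→Soft; E2→Soft; E3→Soft; E4→Aggressive.
Only (E3, Soft) has each player best-responding; Nash payoffs (19, 7).
Entrant's commitment gain: 9 − 7 = 2.

2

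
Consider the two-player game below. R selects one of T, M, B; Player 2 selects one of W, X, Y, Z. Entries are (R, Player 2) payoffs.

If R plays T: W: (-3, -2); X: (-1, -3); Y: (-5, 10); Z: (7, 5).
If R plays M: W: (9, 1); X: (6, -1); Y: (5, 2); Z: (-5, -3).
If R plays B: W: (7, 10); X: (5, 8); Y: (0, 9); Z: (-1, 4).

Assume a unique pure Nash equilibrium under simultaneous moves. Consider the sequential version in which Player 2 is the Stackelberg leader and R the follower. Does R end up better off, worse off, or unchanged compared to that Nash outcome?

Work backward from R's decision.
- W → R plays M (best of -3, 9, 7); Player 2 gets 1.
- X → R plays M (best of -1, 6, 5); Player 2 gets -1.
- Y → R plays M (best of -5, 5, 0); Player 2 gets 2.
- Z → R plays T (best of 7, -5, -1); Player 2 gets 5.
Among 1, -1, 2, 5, the best is 5 at Z. Subgame-perfect outcome: (T, Z) with payoffs (7, 5).
For the simultaneous game, intersect best replies.
R's best replies: W→M; X→M; Y→M; Z→T.
Player 2's best replies: T→Y; M→Y; B→W.
Only (M, Y) has each player best-responding; Nash payoffs (5, 2).
R earns 7 sequentially versus 5 at the Nash outcome: better off.

better off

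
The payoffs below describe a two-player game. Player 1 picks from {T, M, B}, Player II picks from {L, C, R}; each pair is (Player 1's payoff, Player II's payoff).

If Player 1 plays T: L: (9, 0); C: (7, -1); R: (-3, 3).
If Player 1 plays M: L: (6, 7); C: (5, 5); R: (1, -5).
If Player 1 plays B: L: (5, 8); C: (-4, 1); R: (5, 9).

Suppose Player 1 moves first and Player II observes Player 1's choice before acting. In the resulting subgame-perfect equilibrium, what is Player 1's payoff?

Work backward from Player II's decision.
- T: Player II compares 0, -1, 3 and picks R; Player 1 would get -3.
- M: Player II compares 7, 5, -5 and picks L; Player 1 would get 6.
- B: Player II compares 8, 1, 9 and picks R; Player 1 would get 5.
Among -3, 6, 5, the best is 6 at M. Subgame-perfect outcome: (M, L) with payoffs (6, 7).

6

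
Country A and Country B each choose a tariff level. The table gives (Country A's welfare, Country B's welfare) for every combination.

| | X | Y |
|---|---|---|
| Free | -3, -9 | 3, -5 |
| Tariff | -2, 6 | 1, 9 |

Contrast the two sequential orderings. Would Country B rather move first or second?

If Country A leads: Country B's best replies are Free→Y, Tariff→Y; Country A's induced payoffs 3, 1; outcome (Free, Y), payoffs (3, -5).
If Country B leads: Country A's best replies are X→Tariff, Y→Free; Country B's induced payoffs 6, -5; outcome (Tariff, X), payoffs (-2, 6).
Country B gets 6 moving first and -5 moving second, so Country B prefers to move first.

first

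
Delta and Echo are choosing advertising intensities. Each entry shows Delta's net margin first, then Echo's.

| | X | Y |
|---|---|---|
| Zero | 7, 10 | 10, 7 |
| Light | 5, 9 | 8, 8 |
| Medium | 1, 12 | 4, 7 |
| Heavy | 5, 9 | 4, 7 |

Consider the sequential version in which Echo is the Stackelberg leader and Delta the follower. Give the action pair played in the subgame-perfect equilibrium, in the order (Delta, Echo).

(Zero, X)

Delta best-responds to each possible Echo move:
- X: BR = Zero, leader payoff 10.
- Y: BR = Zero, leader payoff 7.
Maximizing over 10, 7, Echo chooses X. Subgame-perfect outcome: (Zero, X) with payoffs (7, 10).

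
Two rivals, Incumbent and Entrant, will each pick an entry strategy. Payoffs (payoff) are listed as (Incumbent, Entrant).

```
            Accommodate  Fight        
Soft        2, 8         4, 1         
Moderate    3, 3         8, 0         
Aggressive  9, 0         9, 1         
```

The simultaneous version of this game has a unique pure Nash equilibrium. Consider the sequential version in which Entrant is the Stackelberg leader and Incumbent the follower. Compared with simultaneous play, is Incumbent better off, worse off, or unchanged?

unchanged

Solve by backward induction (Entrant leads).
- Accommodate: BR = Aggressive, leader payoff 0.
- Fight: BR = Aggressive, leader payoff 1.
Entrant's induced payoffs are 0, 1, so Entrant commits to Fight. Subgame-perfect outcome: (Aggressive, Fight) with payoffs (9, 1).
Now find the simultaneous Nash equilibrium.
Incumbent's best replies: Accommodate→Aggressive; Fight→Aggressive.
Entrant's best replies: Soft→Accommodate; Moderate→Accommodate; Aggressive→Fight.
Only (Aggressive, Fight) has each player best-responding; Nash payoffs (9, 1).
Incumbent earns 9 sequentially versus 9 at the Nash outcome: unchanged.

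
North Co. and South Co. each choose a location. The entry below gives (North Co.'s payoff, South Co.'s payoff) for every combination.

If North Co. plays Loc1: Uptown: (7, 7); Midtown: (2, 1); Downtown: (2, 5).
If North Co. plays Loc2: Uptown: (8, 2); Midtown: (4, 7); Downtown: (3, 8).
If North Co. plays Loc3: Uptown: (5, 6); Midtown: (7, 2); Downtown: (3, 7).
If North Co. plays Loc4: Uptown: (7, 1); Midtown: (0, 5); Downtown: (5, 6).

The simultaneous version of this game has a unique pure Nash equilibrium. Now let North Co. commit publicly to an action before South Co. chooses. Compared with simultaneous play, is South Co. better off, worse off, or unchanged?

better off

Backward induction with North Co. moving first.
- Loc1 → South Co. plays Uptown (best of 7, 1, 5); North Co. gets 7.
- Loc2 → South Co. plays Downtown (best of 2, 7, 8); North Co. gets 3.
- Loc3 → South Co. plays Downtown (best of 6, 2, 7); North Co. gets 3.
- Loc4 → South Co. plays Downtown (best of 1, 5, 6); North Co. gets 5.
Maximizing over 7, 3, 3, 5, North Co. chooses Loc1. Subgame-perfect outcome: (Loc1, Uptown) with payoffs (7, 7).
Now find the simultaneous Nash equilibrium.
North Co.'s best replies: Uptown→Loc2; Midtown→Loc3; Downtown→Loc4.
South Co.'s best replies: Loc1→Uptown; Loc2→Downtown; Loc3→Downtown; Loc4→Downtown.
The unique mutual best reply is (Loc4, Downtown), giving (5, 6).
South Co. earns 7 sequentially versus 6 at the Nash outcome: better off.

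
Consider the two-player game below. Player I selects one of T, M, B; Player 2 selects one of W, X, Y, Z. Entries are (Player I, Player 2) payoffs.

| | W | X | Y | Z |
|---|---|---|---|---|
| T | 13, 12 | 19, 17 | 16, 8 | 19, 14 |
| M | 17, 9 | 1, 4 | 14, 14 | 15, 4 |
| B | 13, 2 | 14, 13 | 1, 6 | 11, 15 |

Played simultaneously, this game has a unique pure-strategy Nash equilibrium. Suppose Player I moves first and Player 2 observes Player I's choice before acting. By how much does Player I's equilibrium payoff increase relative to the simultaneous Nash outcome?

0

Backward induction with Player I moving first.
- T → Player 2 plays X (best of 12, 17, 8, 14); Player I gets 19.
- M → Player 2 plays Y (best of 9, 4, 14, 4); Player I gets 14.
- B → Player 2 plays Z (best of 2, 13, 6, 15); Player I gets 11.
Player I's induced payoffs are 19, 14, 11, so Player I commits to T. Subgame-perfect outcome: (T, X) with payoffs (19, 17).
Under simultaneous play:
Player I's best replies: W→M; X→T; Y→T; Z→T.
Player 2's best replies: T→X; M→Y; B→Z.
The unique mutual best reply is (T, X), giving (19, 17).
Player I's commitment gain: 19 − 19 = 0.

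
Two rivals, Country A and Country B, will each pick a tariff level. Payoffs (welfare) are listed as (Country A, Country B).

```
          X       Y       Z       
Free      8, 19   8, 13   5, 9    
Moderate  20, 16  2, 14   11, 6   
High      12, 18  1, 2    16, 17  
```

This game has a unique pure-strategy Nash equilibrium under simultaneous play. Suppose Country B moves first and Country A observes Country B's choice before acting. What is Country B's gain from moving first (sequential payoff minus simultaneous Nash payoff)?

Solve by backward induction (Country B leads).
- X: Country A compares 8, 20, 12 and picks Moderate; Country B would get 16.
- Y: Country A compares 8, 2, 1 and picks Free; Country B would get 13.
- Z: Country A compares 5, 11, 16 and picks High; Country B would get 17.
Among 16, 13, 17, the best is 17 at Z. Subgame-perfect outcome: (High, Z) with payoffs (16, 17).
Now find the simultaneous Nash equilibrium.
Country A's best replies: X→Moderate; Y→Free; Z→High.
Country B's best replies: Free→X; Moderate→X; High→X.
The unique mutual best reply is (Moderate, X), giving (20, 16).
Country B's commitment gain: 17 − 16 = 1.

1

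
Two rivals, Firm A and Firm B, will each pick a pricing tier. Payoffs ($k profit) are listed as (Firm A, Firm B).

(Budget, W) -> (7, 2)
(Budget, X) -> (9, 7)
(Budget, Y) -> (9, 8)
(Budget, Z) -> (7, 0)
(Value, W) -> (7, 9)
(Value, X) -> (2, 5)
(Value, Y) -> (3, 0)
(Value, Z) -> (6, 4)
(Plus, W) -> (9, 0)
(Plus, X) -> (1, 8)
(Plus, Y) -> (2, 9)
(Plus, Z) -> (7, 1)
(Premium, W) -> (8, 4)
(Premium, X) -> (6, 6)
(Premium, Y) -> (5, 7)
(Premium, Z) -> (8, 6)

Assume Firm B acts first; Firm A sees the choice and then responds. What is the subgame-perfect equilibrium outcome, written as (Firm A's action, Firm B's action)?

(Budget, Y)

Work backward from Firm A's decision.
- W: BR = Plus, leader payoff 0.
- X: BR = Budget, leader payoff 7.
- Y: BR = Budget, leader payoff 8.
- Z: BR = Premium, leader payoff 6.
Firm B's induced payoffs are 0, 7, 8, 6, so Firm B commits to Y. Subgame-perfect outcome: (Budget, Y) with payoffs (9, 8).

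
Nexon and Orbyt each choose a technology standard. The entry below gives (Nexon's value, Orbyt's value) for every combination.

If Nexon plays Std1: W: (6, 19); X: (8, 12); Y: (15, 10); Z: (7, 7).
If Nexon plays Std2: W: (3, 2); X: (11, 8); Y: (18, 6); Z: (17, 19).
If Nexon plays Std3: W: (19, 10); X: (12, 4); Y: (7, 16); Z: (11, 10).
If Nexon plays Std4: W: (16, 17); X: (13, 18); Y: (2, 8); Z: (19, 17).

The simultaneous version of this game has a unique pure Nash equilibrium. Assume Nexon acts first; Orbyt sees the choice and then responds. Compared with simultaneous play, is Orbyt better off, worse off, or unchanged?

better off

Backward induction with Nexon moving first.
- Std1: Orbyt compares 19, 12, 10, 7 and picks W; Nexon would get 6.
- Std2: Orbyt compares 2, 8, 6, 19 and picks Z; Nexon would get 17.
- Std3: Orbyt compares 10, 4, 16, 10 and picks Y; Nexon would get 7.
- Std4: Orbyt compares 17, 18, 8, 17 and picks X; Nexon would get 13.
Among 6, 17, 7, 13, the best is 17 at Std2. Subgame-perfect outcome: (Std2, Z) with payoffs (17, 19).
Now find the simultaneous Nash equilibrium.
Nexon's best replies: W→Std3; X→Std4; Y→Std2; Z→Std4.
Orbyt's best replies: Std1→W; Std2→Z; Std3→Y; Std4→X.
The unique mutual best reply is (Std4, X), giving (13, 18).
Orbyt earns 19 sequentially versus 18 at the Nash outcome: better off.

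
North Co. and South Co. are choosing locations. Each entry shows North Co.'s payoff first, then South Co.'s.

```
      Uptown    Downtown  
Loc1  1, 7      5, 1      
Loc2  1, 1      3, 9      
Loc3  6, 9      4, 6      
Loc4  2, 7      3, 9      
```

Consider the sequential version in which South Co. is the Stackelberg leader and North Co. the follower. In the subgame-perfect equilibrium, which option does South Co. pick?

Uptown

Solve by backward induction (South Co. leads).
- Uptown → North Co. plays Loc3 (best of 1, 1, 6, 2); South Co. gets 9.
- Downtown → North Co. plays Loc1 (best of 5, 3, 4, 3); South Co. gets 1.
Maximizing over 9, 1, South Co. chooses Uptown. Subgame-perfect outcome: (Loc3, Uptown) with payoffs (6, 9).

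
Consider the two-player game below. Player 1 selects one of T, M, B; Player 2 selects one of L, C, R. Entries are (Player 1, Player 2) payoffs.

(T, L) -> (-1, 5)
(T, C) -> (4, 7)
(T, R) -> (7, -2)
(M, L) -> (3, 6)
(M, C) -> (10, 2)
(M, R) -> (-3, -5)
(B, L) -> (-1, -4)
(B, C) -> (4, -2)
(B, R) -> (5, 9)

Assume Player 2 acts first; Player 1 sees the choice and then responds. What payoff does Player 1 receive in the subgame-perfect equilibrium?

3

Player 1 best-responds to each possible Player 2 move:
- L: Player 1 compares -1, 3, -1 and picks M; Player 2 would get 6.
- C: Player 1 compares 4, 10, 4 and picks M; Player 2 would get 2.
- R: Player 1 compares 7, -3, 5 and picks T; Player 2 would get -2.
Maximizing over 6, 2, -2, Player 2 chooses L. Subgame-perfect outcome: (M, L) with payoffs (3, 6).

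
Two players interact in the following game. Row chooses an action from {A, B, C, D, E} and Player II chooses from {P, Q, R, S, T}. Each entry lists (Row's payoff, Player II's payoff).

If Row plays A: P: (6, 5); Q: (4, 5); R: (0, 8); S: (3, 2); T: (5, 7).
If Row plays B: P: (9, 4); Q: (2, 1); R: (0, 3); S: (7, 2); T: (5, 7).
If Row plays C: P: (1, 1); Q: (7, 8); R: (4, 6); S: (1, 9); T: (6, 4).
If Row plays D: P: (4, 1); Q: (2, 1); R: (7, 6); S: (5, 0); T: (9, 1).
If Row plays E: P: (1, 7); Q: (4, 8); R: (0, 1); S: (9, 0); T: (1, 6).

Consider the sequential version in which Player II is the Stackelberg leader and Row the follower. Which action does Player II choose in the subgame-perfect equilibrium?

Work backward from Row's decision.
- P: Row compares 6, 9, 1, 4, 1 and picks B; Player II would get 4.
- Q: Row compares 4, 2, 7, 2, 4 and picks C; Player II would get 8.
- R: Row compares 0, 0, 4, 7, 0 and picks D; Player II would get 6.
- S: Row compares 3, 7, 1, 5, 9 and picks E; Player II would get 0.
- T: Row compares 5, 5, 6, 9, 1 and picks D; Player II would get 1.
Among 4, 8, 6, 0, 1, the best is 8 at Q. Subgame-perfect outcome: (C, Q) with payoffs (7, 8).

Q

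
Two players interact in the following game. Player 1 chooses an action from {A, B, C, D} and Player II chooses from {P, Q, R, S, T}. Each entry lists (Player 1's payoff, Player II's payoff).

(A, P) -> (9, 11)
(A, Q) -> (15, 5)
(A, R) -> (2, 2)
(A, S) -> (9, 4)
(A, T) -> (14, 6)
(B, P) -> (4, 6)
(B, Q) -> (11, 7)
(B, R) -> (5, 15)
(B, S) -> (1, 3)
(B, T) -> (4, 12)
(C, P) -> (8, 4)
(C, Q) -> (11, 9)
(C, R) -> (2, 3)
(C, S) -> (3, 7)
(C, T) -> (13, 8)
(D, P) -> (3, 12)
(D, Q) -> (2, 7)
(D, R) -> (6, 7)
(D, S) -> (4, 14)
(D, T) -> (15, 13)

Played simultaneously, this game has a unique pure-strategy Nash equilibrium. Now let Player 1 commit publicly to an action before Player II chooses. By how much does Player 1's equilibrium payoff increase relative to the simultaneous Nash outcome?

Player II best-responds to each possible Player 1 move:
- A: Player II compares 11, 5, 2, 4, 6 and picks P; Player 1 would get 9.
- B: Player II compares 6, 7, 15, 3, 12 and picks R; Player 1 would get 5.
- C: Player II compares 4, 9, 3, 7, 8 and picks Q; Player 1 would get 11.
- D: Player II compares 12, 7, 7, 14, 13 and picks S; Player 1 would get 4.
Among 9, 5, 11, 4, the best is 11 at C. Subgame-perfect outcome: (C, Q) with payoffs (11, 9).
For the simultaneous game, intersect best replies.
Player 1's best replies: P→A; Q→A; R→D; S→A; T→D.
Player II's best replies: A→P; B→R; C→Q; D→S.
The unique mutual best reply is (A, P), giving (9, 11).
Player 1's commitment gain: 11 − 9 = 2.

2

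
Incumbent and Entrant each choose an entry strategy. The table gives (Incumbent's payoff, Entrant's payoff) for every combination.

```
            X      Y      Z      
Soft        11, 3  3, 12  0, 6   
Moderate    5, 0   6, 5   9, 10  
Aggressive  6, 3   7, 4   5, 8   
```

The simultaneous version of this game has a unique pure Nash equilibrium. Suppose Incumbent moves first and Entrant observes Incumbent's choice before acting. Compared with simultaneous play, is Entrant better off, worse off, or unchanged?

unchanged

Work backward from Entrant's decision.
- Soft: Entrant compares 3, 12, 6 and picks Y; Incumbent would get 3.
- Moderate: Entrant compares 0, 5, 10 and picks Z; Incumbent would get 9.
- Aggressive: Entrant compares 3, 4, 8 and picks Z; Incumbent would get 5.
Maximizing over 3, 9, 5, Incumbent chooses Moderate. Subgame-perfect outcome: (Moderate, Z) with payoffs (9, 10).
Now find the simultaneous Nash equilibrium.
Incumbent's best replies: X→Soft; Y→Aggressive; Z→Moderate.
Entrant's best replies: Soft→Y; Moderate→Z; Aggressive→Z.
The unique mutual best reply is (Moderate, Z), giving (9, 10).
Entrant earns 10 sequentially versus 10 at the Nash outcome: unchanged.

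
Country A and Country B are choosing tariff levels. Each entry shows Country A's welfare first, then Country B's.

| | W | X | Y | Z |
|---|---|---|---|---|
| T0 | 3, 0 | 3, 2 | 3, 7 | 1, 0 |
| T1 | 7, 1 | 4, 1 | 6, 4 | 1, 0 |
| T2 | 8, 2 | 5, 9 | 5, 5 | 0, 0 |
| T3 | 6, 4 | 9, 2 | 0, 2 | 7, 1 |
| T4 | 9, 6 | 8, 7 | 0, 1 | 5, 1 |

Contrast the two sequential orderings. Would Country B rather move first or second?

second

If Country A leads: Country B's best replies are T0→Y, T1→Y, T2→X, T3→W, T4→X; Country A's induced payoffs 3, 6, 5, 6, 8; outcome (T4, X), payoffs (8, 7).
If Country B leads: Country A's best replies are W→T4, X→T3, Y→T1, Z→T3; Country B's induced payoffs 6, 2, 4, 1; outcome (T4, W), payoffs (9, 6).
Country B gets 6 moving first and 7 moving second, so Country B prefers to move second.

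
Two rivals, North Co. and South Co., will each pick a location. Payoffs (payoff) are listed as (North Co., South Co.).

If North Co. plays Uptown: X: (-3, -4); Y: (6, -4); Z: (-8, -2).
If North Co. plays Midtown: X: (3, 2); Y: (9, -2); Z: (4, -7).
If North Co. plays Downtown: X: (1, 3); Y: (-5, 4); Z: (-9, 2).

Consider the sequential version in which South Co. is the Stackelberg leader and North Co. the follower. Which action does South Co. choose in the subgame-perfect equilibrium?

X

Backward induction with South Co. moving first.
- X → North Co. plays Midtown (best of -3, 3, 1); South Co. gets 2.
- Y → North Co. plays Midtown (best of 6, 9, -5); South Co. gets -2.
- Z → North Co. plays Midtown (best of -8, 4, -9); South Co. gets -7.
South Co.'s induced payoffs are 2, -2, -7, so South Co. commits to X. Subgame-perfect outcome: (Midtown, X) with payoffs (3, 2).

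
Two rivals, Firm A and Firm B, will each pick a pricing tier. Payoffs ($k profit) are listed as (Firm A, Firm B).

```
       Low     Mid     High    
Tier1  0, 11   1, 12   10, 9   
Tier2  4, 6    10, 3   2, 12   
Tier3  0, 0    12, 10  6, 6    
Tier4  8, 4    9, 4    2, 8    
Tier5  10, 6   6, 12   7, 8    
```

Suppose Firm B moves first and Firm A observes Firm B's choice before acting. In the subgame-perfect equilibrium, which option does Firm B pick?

Mid

Firm A best-responds to each possible Firm B move:
- Low: Firm A compares 0, 4, 0, 8, 10 and picks Tier5; Firm B would get 6.
- Mid: Firm A compares 1, 10, 12, 9, 6 and picks Tier3; Firm B would get 10.
- High: Firm A compares 10, 2, 6, 2, 7 and picks Tier1; Firm B would get 9.
Firm B's induced payoffs are 6, 10, 9, so Firm B commits to Mid. Subgame-perfect outcome: (Tier3, Mid) with payoffs (12, 10).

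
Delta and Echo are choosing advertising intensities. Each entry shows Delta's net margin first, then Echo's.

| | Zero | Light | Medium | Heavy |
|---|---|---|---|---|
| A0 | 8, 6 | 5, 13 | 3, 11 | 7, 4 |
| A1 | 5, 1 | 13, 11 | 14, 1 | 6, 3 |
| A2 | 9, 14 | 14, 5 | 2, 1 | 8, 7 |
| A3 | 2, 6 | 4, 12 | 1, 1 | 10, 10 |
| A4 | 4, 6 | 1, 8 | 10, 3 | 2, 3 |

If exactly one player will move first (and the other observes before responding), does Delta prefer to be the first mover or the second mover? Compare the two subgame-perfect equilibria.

If Delta leads: Echo's best replies are A0→Light, A1→Light, A2→Zero, A3→Light, A4→Light; Delta's induced payoffs 5, 13, 9, 4, 1; outcome (A1, Light), payoffs (13, 11).
If Echo leads: Delta's best replies are Zero→A2, Light→A2, Medium→A1, Heavy→A3; Echo's induced payoffs 14, 5, 1, 10; outcome (A2, Zero), payoffs (9, 14).
Delta gets 13 moving first and 9 moving second, so Delta prefers to move first.

first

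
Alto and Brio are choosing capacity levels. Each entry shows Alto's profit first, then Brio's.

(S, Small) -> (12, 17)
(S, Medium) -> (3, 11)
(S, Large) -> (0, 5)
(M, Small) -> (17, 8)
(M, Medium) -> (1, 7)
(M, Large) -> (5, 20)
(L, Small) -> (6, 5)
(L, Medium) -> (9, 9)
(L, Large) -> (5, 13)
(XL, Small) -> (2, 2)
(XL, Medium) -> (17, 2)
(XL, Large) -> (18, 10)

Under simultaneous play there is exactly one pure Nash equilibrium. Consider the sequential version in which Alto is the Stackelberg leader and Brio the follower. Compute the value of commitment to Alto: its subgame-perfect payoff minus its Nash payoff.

0

Solve by backward induction (Alto leads).
- S: Brio compares 17, 11, 5 and picks Small; Alto would get 12.
- M: Brio compares 8, 7, 20 and picks Large; Alto would get 5.
- L: Brio compares 5, 9, 13 and picks Large; Alto would get 5.
- XL: Brio compares 2, 2, 10 and picks Large; Alto would get 18.
Maximizing over 12, 5, 5, 18, Alto chooses XL. Subgame-perfect outcome: (XL, Large) with payoffs (18, 10).
Under simultaneous play:
Alto's best replies: Small→M; Medium→XL; Large→XL.
Brio's best replies: S→Small; M→Large; L→Large; XL→Large.
Only (XL, Large) has each player best-responding; Nash payoffs (18, 10).
Alto's commitment gain: 18 − 18 = 0.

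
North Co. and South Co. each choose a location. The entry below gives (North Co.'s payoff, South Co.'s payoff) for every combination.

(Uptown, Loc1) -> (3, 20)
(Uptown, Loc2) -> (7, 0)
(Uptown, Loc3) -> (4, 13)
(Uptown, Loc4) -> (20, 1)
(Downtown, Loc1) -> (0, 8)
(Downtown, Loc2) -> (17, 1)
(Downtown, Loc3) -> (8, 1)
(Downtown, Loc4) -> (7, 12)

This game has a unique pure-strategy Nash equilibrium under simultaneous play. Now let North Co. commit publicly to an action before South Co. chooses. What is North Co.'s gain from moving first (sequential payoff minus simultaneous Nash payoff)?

4

Work backward from South Co.'s decision.
- Uptown → South Co. plays Loc1 (best of 20, 0, 13, 1); North Co. gets 3.
- Downtown → South Co. plays Loc4 (best of 8, 1, 1, 12); North Co. gets 7.
Maximizing over 3, 7, North Co. chooses Downtown. Subgame-perfect outcome: (Downtown, Loc4) with payoffs (7, 12).
Under simultaneous play:
North Co.'s best replies: Loc1→Uptown; Loc2→Downtown; Loc3→Downtown; Loc4→Uptown.
South Co.'s best replies: Uptown→Loc1; Downtown→Loc4.
The unique mutual best reply is (Uptown, Loc1), giving (3, 20).
North Co.'s commitment gain: 7 − 3 = 4.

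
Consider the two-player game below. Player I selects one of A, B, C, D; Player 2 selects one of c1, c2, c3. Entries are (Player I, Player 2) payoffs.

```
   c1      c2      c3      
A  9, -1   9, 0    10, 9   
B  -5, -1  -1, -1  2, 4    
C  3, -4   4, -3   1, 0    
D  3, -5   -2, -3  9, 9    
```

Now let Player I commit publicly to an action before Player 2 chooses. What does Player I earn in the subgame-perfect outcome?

10

Solve by backward induction (Player I leads).
- A: Player 2 compares -1, 0, 9 and picks c3; Player I would get 10.
- B: Player 2 compares -1, -1, 4 and picks c3; Player I would get 2.
- C: Player 2 compares -4, -3, 0 and picks c3; Player I would get 1.
- D: Player 2 compares -5, -3, 9 and picks c3; Player I would get 9.
Player I's induced payoffs are 10, 2, 1, 9, so Player I commits to A. Subgame-perfect outcome: (A, c3) with payoffs (10, 9).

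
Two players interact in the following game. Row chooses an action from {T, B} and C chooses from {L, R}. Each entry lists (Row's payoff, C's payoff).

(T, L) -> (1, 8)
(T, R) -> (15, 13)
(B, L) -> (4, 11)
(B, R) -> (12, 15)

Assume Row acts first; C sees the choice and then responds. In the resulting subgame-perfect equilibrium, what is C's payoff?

13

Solve by backward induction (Row leads).
- T: C compares 8, 13 and picks R; Row would get 15.
- B: C compares 11, 15 and picks R; Row would get 12.
Among 15, 12, the best is 15 at T. Subgame-perfect outcome: (T, R) with payoffs (15, 13).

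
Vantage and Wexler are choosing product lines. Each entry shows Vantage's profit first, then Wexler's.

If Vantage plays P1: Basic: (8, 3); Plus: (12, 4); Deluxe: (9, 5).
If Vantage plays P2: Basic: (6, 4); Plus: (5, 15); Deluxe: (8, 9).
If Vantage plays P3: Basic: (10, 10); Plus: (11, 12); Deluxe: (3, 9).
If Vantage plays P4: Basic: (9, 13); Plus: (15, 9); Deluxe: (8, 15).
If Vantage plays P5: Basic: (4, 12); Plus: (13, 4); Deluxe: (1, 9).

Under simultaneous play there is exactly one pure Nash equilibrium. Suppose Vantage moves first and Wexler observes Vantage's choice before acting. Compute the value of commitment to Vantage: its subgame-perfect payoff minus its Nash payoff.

2

Wexler best-responds to each possible Vantage move:
- P1: BR = Deluxe, leader payoff 9.
- P2: BR = Plus, leader payoff 5.
- P3: BR = Plus, leader payoff 11.
- P4: BR = Deluxe, leader payoff 8.
- P5: BR = Basic, leader payoff 4.
Vantage's induced payoffs are 9, 5, 11, 8, 4, so Vantage commits to P3. Subgame-perfect outcome: (P3, Plus) with payoffs (11, 12).
Now find the simultaneous Nash equilibrium.
Vantage's best replies: Basic→P3; Plus→P4; Deluxe→P1.
Wexler's best replies: P1→Deluxe; P2→Plus; P3→Plus; P4→Deluxe; P5→Basic.
The unique mutual best reply is (P1, Deluxe), giving (9, 5).
Vantage's commitment gain: 11 − 9 = 2.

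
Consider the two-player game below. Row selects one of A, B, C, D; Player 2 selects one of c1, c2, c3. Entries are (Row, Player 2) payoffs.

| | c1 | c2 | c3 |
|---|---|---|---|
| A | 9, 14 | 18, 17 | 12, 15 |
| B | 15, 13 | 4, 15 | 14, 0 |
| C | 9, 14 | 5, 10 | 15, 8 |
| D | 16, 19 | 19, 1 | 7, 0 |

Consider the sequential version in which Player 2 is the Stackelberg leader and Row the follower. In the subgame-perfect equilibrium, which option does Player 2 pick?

c1

Work backward from Row's decision.
- c1: Row compares 9, 15, 9, 16 and picks D; Player 2 would get 19.
- c2: Row compares 18, 4, 5, 19 and picks D; Player 2 would get 1.
- c3: Row compares 12, 14, 15, 7 and picks C; Player 2 would get 8.
Among 19, 1, 8, the best is 19 at c1. Subgame-perfect outcome: (D, c1) with payoffs (16, 19).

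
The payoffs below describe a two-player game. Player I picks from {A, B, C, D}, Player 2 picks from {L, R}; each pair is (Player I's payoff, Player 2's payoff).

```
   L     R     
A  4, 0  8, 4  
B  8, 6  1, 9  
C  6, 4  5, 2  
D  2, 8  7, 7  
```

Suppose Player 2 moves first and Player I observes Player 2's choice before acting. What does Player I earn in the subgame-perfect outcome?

Player I best-responds to each possible Player 2 move:
- L: Player I compares 4, 8, 6, 2 and picks B; Player 2 would get 6.
- R: Player I compares 8, 1, 5, 7 and picks A; Player 2 would get 4.
Maximizing over 6, 4, Player 2 chooses L. Subgame-perfect outcome: (B, L) with payoffs (8, 6).

8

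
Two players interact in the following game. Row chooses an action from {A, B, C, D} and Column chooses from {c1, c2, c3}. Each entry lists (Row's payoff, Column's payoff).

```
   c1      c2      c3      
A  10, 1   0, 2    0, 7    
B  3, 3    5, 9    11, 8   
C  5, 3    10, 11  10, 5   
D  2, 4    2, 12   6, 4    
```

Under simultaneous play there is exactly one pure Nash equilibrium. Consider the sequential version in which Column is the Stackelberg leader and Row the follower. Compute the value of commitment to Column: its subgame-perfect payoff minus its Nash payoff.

Row best-responds to each possible Column move:
- c1 → Row plays A (best of 10, 3, 5, 2); Column gets 1.
- c2 → Row plays C (best of 0, 5, 10, 2); Column gets 11.
- c3 → Row plays B (best of 0, 11, 10, 6); Column gets 8.
Column's induced payoffs are 1, 11, 8, so Column commits to c2. Subgame-perfect outcome: (C, c2) with payoffs (10, 11).
For the simultaneous game, intersect best replies.
Row's best replies: c1→A; c2→C; c3→B.
Column's best replies: A→c3; B→c2; C→c2; D→c2.
The unique mutual best reply is (C, c2), giving (10, 11).
Column's commitment gain: 11 − 11 = 0.

0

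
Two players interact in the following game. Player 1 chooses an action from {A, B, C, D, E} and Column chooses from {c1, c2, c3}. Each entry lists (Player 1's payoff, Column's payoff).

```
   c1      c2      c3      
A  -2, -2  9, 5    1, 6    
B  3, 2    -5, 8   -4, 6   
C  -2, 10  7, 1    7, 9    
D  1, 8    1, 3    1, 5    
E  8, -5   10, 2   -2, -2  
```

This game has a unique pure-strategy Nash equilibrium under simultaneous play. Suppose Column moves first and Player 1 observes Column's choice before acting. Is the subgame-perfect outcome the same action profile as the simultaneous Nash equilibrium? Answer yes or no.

Work backward from Player 1's decision.
- c1: Player 1 compares -2, 3, -2, 1, 8 and picks E; Column would get -5.
- c2: Player 1 compares 9, -5, 7, 1, 10 and picks E; Column would get 2.
- c3: Player 1 compares 1, -4, 7, 1, -2 and picks C; Column would get 9.
Maximizing over -5, 2, 9, Column chooses c3. Subgame-perfect outcome: (C, c3) with payoffs (7, 9).
For the simultaneous game, intersect best replies.
Player 1's best replies: c1→E; c2→E; c3→C.
Column's best replies: A→c3; B→c2; C→c1; D→c1; E→c2.
Only (E, c2) has each player best-responding; Nash payoffs (10, 2).
Sequential outcome (C, c3) differs from the Nash profile (E, c2).

no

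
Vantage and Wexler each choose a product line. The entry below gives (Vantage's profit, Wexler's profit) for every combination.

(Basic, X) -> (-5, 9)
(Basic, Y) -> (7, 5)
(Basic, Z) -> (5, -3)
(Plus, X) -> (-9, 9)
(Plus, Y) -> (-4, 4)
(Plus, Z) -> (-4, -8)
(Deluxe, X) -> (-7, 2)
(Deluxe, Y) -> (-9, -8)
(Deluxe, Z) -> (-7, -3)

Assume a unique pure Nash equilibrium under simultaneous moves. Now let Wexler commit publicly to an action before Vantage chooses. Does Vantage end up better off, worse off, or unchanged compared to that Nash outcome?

Solve by backward induction (Wexler leads).
- X: BR = Basic, leader payoff 9.
- Y: BR = Basic, leader payoff 5.
- Z: BR = Basic, leader payoff -3.
Wexler's induced payoffs are 9, 5, -3, so Wexler commits to X. Subgame-perfect outcome: (Basic, X) with payoffs (-5, 9).
Under simultaneous play:
Vantage's best replies: X→Basic; Y→Basic; Z→Basic.
Wexler's best replies: Basic→X; Plus→X; Deluxe→X.
Only (Basic, X) has each player best-responding; Nash payoffs (-5, 9).
Vantage earns -5 sequentially versus -5 at the Nash outcome: unchanged.

unchanged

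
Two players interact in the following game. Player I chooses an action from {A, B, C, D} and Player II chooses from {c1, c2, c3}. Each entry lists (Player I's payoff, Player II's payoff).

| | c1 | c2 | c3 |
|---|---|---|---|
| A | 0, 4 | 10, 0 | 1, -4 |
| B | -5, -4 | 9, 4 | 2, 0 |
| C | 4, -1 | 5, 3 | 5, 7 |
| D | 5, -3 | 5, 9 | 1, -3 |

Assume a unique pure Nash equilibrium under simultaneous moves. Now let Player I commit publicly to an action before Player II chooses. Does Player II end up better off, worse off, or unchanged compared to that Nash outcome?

worse off

Solve by backward induction (Player I leads).
- A: Player II compares 4, 0, -4 and picks c1; Player I would get 0.
- B: Player II compares -4, 4, 0 and picks c2; Player I would get 9.
- C: Player II compares -1, 3, 7 and picks c3; Player I would get 5.
- D: Player II compares -3, 9, -3 and picks c2; Player I would get 5.
Player I's induced payoffs are 0, 9, 5, 5, so Player I commits to B. Subgame-perfect outcome: (B, c2) with payoffs (9, 4).
Under simultaneous play:
Player I's best replies: c1→D; c2→A; c3→C.
Player II's best replies: A→c1; B→c2; C→c3; D→c2.
Only (C, c3) has each player best-responding; Nash payoffs (5, 7).
Player II earns 4 sequentially versus 7 at the Nash outcome: worse off.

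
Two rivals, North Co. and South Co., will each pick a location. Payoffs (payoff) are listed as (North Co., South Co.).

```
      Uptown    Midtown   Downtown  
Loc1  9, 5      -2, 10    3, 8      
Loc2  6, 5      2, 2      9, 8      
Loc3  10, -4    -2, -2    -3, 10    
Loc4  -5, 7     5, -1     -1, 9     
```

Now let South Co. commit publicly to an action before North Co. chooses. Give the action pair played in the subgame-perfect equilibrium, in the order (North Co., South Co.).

(Loc2, Downtown)

Solve by backward induction (South Co. leads).
- Uptown: North Co. compares 9, 6, 10, -5 and picks Loc3; South Co. would get -4.
- Midtown: North Co. compares -2, 2, -2, 5 and picks Loc4; South Co. would get -1.
- Downtown: North Co. compares 3, 9, -3, -1 and picks Loc2; South Co. would get 8.
Maximizing over -4, -1, 8, South Co. chooses Downtown. Subgame-perfect outcome: (Loc2, Downtown) with payoffs (9, 8).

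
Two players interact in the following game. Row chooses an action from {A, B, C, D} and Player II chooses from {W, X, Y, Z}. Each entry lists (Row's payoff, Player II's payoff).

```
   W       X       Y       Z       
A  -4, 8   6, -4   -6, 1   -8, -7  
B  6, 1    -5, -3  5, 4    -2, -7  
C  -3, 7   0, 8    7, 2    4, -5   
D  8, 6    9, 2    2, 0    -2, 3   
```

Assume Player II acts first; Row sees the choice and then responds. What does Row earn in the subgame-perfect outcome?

8

Work backward from Row's decision.
- W → Row plays D (best of -4, 6, -3, 8); Player II gets 6.
- X → Row plays D (best of 6, -5, 0, 9); Player II gets 2.
- Y → Row plays C (best of -6, 5, 7, 2); Player II gets 2.
- Z → Row plays C (best of -8, -2, 4, -2); Player II gets -5.
Maximizing over 6, 2, 2, -5, Player II chooses W. Subgame-perfect outcome: (D, W) with payoffs (8, 6).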